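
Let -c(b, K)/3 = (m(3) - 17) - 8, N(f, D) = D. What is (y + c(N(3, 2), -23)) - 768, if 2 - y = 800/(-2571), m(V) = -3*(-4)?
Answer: -1868317/2571 ≈ -726.69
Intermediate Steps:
m(V) = 12
c(b, K) = 39 (c(b, K) = -3*((12 - 17) - 8) = -3*(-5 - 8) = -3*(-13) = 39)
y = 5942/2571 (y = 2 - 800/(-2571) = 2 - 800*(-1)/2571 = 2 - 1*(-800/2571) = 2 + 800/2571 = 5942/2571 ≈ 2.3112)
(y + c(N(3, 2), -23)) - 768 = (5942/2571 + 39) - 768 = 106211/2571 - 768 = -1868317/2571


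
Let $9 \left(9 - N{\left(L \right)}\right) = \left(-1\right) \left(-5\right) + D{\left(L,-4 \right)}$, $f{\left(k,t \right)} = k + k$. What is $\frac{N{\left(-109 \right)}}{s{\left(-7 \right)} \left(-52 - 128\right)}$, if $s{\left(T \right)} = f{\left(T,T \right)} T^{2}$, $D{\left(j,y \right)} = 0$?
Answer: $\frac{19}{277830} \approx 6.8387 \cdot 10^{-5}$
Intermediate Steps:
$f{\left(k,t \right)} = 2 k$
$s{\left(T \right)} = 2 T^{3}$ ($s{\left(T \right)} = 2 T T^{2} = 2 T^{3}$)
$N{\left(L \right)} = \frac{76}{9}$ ($N{\left(L \right)} = 9 - \frac{\left(-1\right) \left(-5\right) + 0}{9} = 9 - \frac{5 + 0}{9} = 9 - \frac{5}{9} = \frac{76}{9}$)
$\frac{N{\left(-109 \right)}}{s{\left(-7 \right)} \left(-52 - 128\right)} = \frac{76}{9 \cdot 2 \left(-7\right)^{3} \left(-52 - 128\right)} = \frac{76}{9 \cdot 2 \left(-343\right) \left(-180\right)} = \frac{76}{9 \left(\left(-686\right) \left(-180\right)\right)} = \frac{76}{9 \cdot 123480} = \frac{76}{9} \cdot \frac{1}{123480} = \frac{19}{277830}$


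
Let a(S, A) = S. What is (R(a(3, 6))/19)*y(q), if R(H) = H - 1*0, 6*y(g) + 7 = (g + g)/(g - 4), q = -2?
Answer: -⅙ ≈ -0.16667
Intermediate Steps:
y(g) = -7/6 + g/(3*(-4 + g)) (y(g) = -7/6 + ((g + g)/(g - 4))/6 = -7/6 + ((2*g)/(-4 + g))/6 = -7/6 + (2*g/(-4 + g))/6 = -7/6 + g/(3*(-4 + g)))
R(H) = H (R(H) = H + 0 = H)
(R(a(3, 6))/19)*y(q) = (3/19)*((28 - 5*(-2))/(6*(-4 - 2))) = (3*(1/19))*((⅙)*(28 + 10)/(-6)) = 3*((⅙)*(-⅙)*38)/19 = (3/19)*(-19/18) = -⅙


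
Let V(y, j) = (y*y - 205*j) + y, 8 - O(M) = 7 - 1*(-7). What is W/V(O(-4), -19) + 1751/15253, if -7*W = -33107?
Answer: 79012828/59868025 ≈ 1.3198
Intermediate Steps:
W = 33107/7 (W = -⅐*(-33107) = 33107/7 ≈ 4729.6)
O(M) = -6 (O(M) = 8 - (7 - 1*(-7)) = 8 - (7 + 7) = 8 - 1*14 = 8 - 14 = -6)
V(y, j) = y + y² - 205*j (V(y, j) = (y² - 205*j) + y = y + y² - 205*j)
W/V(O(-4), -19) + 1751/15253 = 33107/(7*(-6 + (-6)² - 205*(-19))) + 1751/15253 = 33107/(7*(-6 + 36 + 3895)) + 1751*(1/15253) = (33107/7)/3925 + 1751/15253 = (33107/7)*(1/3925) + 1751/15253 = 33107/27475 + 1751/15253 = 79012828/59868025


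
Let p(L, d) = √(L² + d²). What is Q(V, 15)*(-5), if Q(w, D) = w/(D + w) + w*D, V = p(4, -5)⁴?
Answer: -213831605/1696 ≈ -1.2608e+5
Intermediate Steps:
V = 1681 (V = (√(4² + (-5)²))⁴ = (√(16 + 25))⁴ = (√41)⁴ = 1681)
Q(w, D) = D*w + w/(D + w) (Q(w, D) = w/(D + w) + D*w = D*w + w/(D + w))
Q(V, 15)*(-5) = (1681*(1 + 15² + 15*1681)/(15 + 1681))*(-5) = (1681*(1 + 225 + 25215)/1696)*(-5) = (1681*(1/1696)*25441)*(-5) = (42766321/1696)*(-5) = -213831605/1696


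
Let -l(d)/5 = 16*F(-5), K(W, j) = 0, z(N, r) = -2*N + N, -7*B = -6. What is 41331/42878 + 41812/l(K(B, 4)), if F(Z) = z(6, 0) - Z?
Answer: 224515177/428780 ≈ 523.61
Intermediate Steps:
B = 6/7 (B = -1/7*(-6) = 6/7 ≈ 0.85714)
z(N, r) = -N
F(Z) = -6 - Z (F(Z) = -1*6 - Z = -6 - Z)
l(d) = 80 (l(d) = -80*(-6 - 1*(-5)) = -80*(-6 + 5) = -80*(-1) = -5*(-16) = 80)
41331/42878 + 41812/l(K(B, 4)) = 41331/42878 + 41812/80 = 41331*(1/42878) + 41812*(1/80) = 41331/42878 + 10453/20 = 224515177/428780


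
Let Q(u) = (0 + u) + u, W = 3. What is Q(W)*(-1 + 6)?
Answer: 30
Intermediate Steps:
Q(u) = 2*u (Q(u) = u + u = 2*u)
Q(W)*(-1 + 6) = (2*3)*(-1 + 6) = 6*5 = 30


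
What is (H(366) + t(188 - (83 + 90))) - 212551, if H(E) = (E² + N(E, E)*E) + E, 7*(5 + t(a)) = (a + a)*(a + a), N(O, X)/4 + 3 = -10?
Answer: -679962/7 ≈ -97137.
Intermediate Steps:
N(O, X) = -52 (N(O, X) = -12 + 4*(-10) = -12 - 40 = -52)
t(a) = -5 + 4*a²/7 (t(a) = -5 + ((a + a)*(a + a))/7 = -5 + ((2*a)*(2*a))/7 = -5 + (4*a²)/7 = -5 + 4*a²/7)
H(E) = E² - 51*E (H(E) = (E² - 52*E) + E = E² - 51*E)
(H(366) + t(188 - (83 + 90))) - 212551 = (366*(-51 + 366) + (-5 + 4*(188 - (83 + 90))²/7)) - 212551 = (366*315 + (-5 + 4*(188 - 1*173)²/7)) - 212551 = (115290 + (-5 + 4*(188 - 173)²/7)) - 212551 = (115290 + (-5 + (4/7)*15²)) - 212551 = (115290 + (-5 + (4/7)*225)) - 212551 = (115290 + (-5 + 900/7)) - 212551 = (115290 + 865/7) - 212551 = 807895/7 - 212551 = -679962/7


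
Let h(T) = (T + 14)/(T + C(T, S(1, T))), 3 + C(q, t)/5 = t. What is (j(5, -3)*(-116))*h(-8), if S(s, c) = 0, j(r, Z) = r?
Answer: 3480/23 ≈ 151.30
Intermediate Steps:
C(q, t) = -15 + 5*t
h(T) = (14 + T)/(-15 + T) (h(T) = (T + 14)/(T + (-15 + 5*0)) = (14 + T)/(T + (-15 + 0)) = (14 + T)/(T - 15) = (14 + T)/(-15 + T))
(j(5, -3)*(-116))*h(-8) = (5*(-116))*((14 - 8)/(-15 - 8)) = -580*6/(-23) = -(-580)*6/23 = -580*(-6/23) = 3480/23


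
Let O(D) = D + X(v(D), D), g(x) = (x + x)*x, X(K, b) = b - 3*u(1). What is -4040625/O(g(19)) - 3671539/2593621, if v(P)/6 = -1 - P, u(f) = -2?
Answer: -419406943387/150430018 ≈ -2788.1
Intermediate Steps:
v(P) = -6 - 6*P (v(P) = 6*(-1 - P) = -6 - 6*P)
X(K, b) = 6 + b (X(K, b) = b - 3*(-2) = b + 6 = 6 + b)
g(x) = 2*x² (g(x) = (2*x)*x = 2*x²)
O(D) = 6 + 2*D (O(D) = D + (6 + D) = 6 + 2*D)
-4040625/O(g(19)) - 3671539/2593621 = -4040625/(6 + 2*(2*19²)) - 3671539/2593621 = -4040625/(6 + 2*(2*361)) - 3671539*1/2593621 = -4040625/(6 + 2*722) - 3671539/2593621 = -4040625/(6 + 1444) - 3671539/2593621 = -4040625/1450 - 3671539/2593621 = -4040625*1/1450 - 3671539/2593621 = -161625/58 - 3671539/2593621 = -419406943387/150430018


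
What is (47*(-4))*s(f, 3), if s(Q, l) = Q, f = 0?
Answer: 0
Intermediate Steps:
(47*(-4))*s(f, 3) = (47*(-4))*0 = -188*0 = 0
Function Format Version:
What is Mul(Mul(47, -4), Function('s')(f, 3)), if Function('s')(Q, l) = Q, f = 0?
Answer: 0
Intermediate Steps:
Mul(Mul(47, -4), Function('s')(f, 3)) = Mul(Mul(47, -4), 0) = Mul(-188, 0) = 0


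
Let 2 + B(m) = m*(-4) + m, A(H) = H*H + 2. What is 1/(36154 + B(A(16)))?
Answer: 1/35378 ≈ 2.8266e-5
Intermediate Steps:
A(H) = 2 + H² (A(H) = H² + 2 = 2 + H²)
B(m) = -2 - 3*m (B(m) = -2 + (m*(-4) + m) = -2 + (-4*m + m) = -2 - 3*m)
1/(36154 + B(A(16))) = 1/(36154 + (-2 - 3*(2 + 16²))) = 1/(36154 + (-2 - 3*(2 + 256))) = 1/(36154 + (-2 - 3*258)) = 1/(36154 + (-2 - 774)) = 1/(36154 - 776) = 1/35378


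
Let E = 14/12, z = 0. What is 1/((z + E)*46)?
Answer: 3/161 ≈ 0.018634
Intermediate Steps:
E = 7/6 (E = 14*(1/12) = 7/6 ≈ 1.1667)
1/((z + E)*46) = 1/((0 + 7/6)*46) = 1/((7/6)*46) = 1/(161/3) = 3/161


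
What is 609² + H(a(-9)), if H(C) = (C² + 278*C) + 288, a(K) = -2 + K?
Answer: 368232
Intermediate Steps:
H(C) = 288 + C² + 278*C
609² + H(a(-9)) = 609² + (288 + (-2 - 9)² + 278*(-2 - 9)) = 370881 + (288 + (-11)² + 278*(-11)) = 370881 + (288 + 121 - 3058) = 370881 - 2649 = 368232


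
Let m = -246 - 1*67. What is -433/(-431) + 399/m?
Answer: -36440/134903 ≈ -0.27012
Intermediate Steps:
m = -313 (m = -246 - 67 = -313)
-433/(-431) + 399/m = -433/(-431) + 399/(-313) = -433*(-1/431) + 399*(-1/313) = 433/431 - 399/313 = -36440/134903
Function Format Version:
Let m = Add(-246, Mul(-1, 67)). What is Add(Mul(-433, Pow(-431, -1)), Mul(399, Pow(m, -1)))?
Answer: Rational(-36440, 134903) ≈ -0.27012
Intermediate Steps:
m = -313 (m = Add(-246, -67) = -313)
Add(Mul(-433, Pow(-431, -1)), Mul(399, Pow(m, -1))) = Add(Mul(-433, Pow(-431, -1)), Mul(399, Pow(-313, -1))) = Add(Mul(-433, Rational(-1, 431)), Mul(399, Rational(-1, 313))) = Add(Rational(433, 431), Rational(-399, 313)) = Rational(-36440, 134903)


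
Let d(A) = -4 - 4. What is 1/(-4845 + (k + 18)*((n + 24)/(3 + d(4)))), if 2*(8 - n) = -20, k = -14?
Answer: -5/24393 ≈ -0.00020498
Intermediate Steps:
d(A) = -8
n = 18 (n = 8 - 1/2*(-20) = 8 + 10 = 18)
1/(-4845 + (k + 18)*((n + 24)/(3 + d(4)))) = 1/(-4845 + (-14 + 18)*((18 + 24)/(3 - 8))) = 1/(-4845 + 4*(42/(-5))) = 1/(-4845 + 4*(42*(-1/5))) = 1/(-4845 + 4*(-42/5)) = 1/(-4845 - 168/5) = 1/(-24393/5) = -5/24393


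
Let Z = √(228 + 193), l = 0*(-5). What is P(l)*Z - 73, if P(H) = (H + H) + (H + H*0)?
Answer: -73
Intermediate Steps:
l = 0
P(H) = 3*H (P(H) = 2*H + (H + 0) = 2*H + H = 3*H)
Z = √421 ≈ 20.518
P(l)*Z - 73 = (3*0)*√421 - 73 = 0*√421 - 73 = 0 - 73 = -73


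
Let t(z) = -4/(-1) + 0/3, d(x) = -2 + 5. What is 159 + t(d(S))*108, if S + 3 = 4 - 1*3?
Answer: 591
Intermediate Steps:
S = -2 (S = -3 + (4 - 1*3) = -3 + (4 - 3) = -3 + 1 = -2)
d(x) = 3
t(z) = 4 (t(z) = -4*(-1) + 0*(1/3) = 4 + 0 = 4)
159 + t(d(S))*108 = 159 + 4*108 = 159 + 432 = 591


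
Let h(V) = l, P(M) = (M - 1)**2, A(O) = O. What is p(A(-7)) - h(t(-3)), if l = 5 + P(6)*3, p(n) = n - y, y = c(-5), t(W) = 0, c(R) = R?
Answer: -82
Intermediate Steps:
y = -5
p(n) = 5 + n (p(n) = n - 1*(-5) = n + 5 = 5 + n)
P(M) = (-1 + M)**2
l = 80 (l = 5 + (-1 + 6)**2*3 = 5 + 5**2*3 = 5 + 25*3 = 5 + 75 = 80)
h(V) = 80
p(A(-7)) - h(t(-3)) = (5 - 7) - 1*80 = -2 - 80 = -82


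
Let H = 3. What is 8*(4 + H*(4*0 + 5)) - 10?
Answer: 142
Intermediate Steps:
8*(4 + H*(4*0 + 5)) - 10 = 8*(4 + 3*(4*0 + 5)) - 10 = 8*(4 + 3*(0 + 5)) - 10 = 8*(4 + 3*5) - 10 = 8*(4 + 15) - 10 = 8*19 - 10 = 152 - 10 = 142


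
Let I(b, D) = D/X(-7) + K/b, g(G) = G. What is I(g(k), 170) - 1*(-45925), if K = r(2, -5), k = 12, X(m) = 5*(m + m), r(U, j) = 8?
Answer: 964388/21 ≈ 45923.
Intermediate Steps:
X(m) = 10*m (X(m) = 5*(2*m) = 10*m)
K = 8
I(b, D) = 8/b - D/70 (I(b, D) = D/((10*(-7))) + 8/b = D/(-70) + 8/b = D*(-1/70) + 8/b = -D/70 + 8/b = 8/b - D/70)
I(g(k), 170) - 1*(-45925) = (8/12 - 1/70*170) - 1*(-45925) = (8*(1/12) - 17/7) + 45925 = (2/3 - 17/7) + 45925 = -37/21 + 45925 = 964388/21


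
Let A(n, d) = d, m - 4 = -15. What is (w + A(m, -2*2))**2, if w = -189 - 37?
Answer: 52900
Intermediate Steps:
m = -11 (m = 4 - 15 = -11)
w = -226
(w + A(m, -2*2))**2 = (-226 - 2*2)**2 = (-226 - 4)**2 = (-230)**2 = 52900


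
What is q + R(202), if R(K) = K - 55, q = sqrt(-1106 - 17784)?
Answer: 147 + I*sqrt(18890) ≈ 147.0 + 137.44*I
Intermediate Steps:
q = I*sqrt(18890) (q = sqrt(-18890) = I*sqrt(18890) ≈ 137.44*I)
R(K) = -55 + K
q + R(202) = I*sqrt(18890) + (-55 + 202) = I*sqrt(18890) + 147 = 147 + I*sqrt(18890)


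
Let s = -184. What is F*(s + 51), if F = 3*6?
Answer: -2394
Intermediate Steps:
F = 18
F*(s + 51) = 18*(-184 + 51) = 18*(-133) = -2394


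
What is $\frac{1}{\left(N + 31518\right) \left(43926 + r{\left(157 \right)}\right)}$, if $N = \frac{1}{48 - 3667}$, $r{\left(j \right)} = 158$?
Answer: $\frac{3619}{5028381549844} \approx 7.1971 \cdot 10^{-10}$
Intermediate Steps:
$N = - \frac{1}{3619}$ ($N = \frac{1}{-3619} = - \frac{1}{3619} \approx -0.00027632$)
$\frac{1}{\left(N + 31518\right) \left(43926 + r{\left(157 \right)}\right)} = \frac{1}{\left(- \frac{1}{3619} + 31518\right) \left(43926 + 158\right)} = \frac{1}{\frac{114063641}{3619} \cdot 44084} = \frac{1}{\frac{5028381549844}{3619}} = \frac{3619}{5028381549844}$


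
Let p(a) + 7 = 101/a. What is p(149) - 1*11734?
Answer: -1749308/149 ≈ -11740.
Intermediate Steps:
p(a) = -7 + 101/a
p(149) - 1*11734 = (-7 + 101/149) - 1*11734 = (-7 + 101*(1/149)) - 11734 = (-7 + 101/149) - 11734 = -942/149 - 11734 = -1749308/149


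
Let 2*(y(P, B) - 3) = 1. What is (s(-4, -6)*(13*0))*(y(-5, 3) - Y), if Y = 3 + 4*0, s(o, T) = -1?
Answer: 0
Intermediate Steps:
y(P, B) = 7/2 (y(P, B) = 3 + (½)*1 = 3 + ½ = 7/2)
Y = 3 (Y = 3 + 0 = 3)
(s(-4, -6)*(13*0))*(y(-5, 3) - Y) = (-13*0)*(7/2 - 1*3) = (-1*0)*(7/2 - 3) = 0*(½) = 0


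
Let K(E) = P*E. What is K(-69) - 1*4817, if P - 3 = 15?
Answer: -6059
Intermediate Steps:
P = 18 (P = 3 + 15 = 18)
K(E) = 18*E
K(-69) - 1*4817 = 18*(-69) - 1*4817 = -1242 - 4817 = -6059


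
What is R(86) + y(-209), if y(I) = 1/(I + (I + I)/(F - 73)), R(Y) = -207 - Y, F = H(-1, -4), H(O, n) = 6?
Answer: -3980472/13585 ≈ -293.00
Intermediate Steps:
F = 6
y(I) = 67/(65*I) (y(I) = 1/(I + (I + I)/(6 - 73)) = 1/(I + (2*I)/(-67)) = 1/(I + (2*I)*(-1/67)) = 1/(I - 2*I/67) = 1/(65*I/67) = 67/(65*I))
R(86) + y(-209) = (-207 - 1*86) + (67/65)/(-209) = (-207 - 86) + (67/65)*(-1/209) = -293 - 67/13585 = -3980472/13585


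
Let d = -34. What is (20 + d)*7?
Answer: -98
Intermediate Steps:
(20 + d)*7 = (20 - 34)*7 = -14*7 = -98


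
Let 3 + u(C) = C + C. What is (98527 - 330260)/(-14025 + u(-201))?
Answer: 231733/14430 ≈ 16.059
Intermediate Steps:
u(C) = -3 + 2*C (u(C) = -3 + (C + C) = -3 + 2*C)
(98527 - 330260)/(-14025 + u(-201)) = (98527 - 330260)/(-14025 + (-3 + 2*(-201))) = -231733/(-14025 + (-3 - 402)) = -231733/(-14025 - 405) = -231733/(-14430) = -231733*(-1/14430) = 231733/14430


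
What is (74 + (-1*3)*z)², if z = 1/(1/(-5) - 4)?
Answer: 273529/49 ≈ 5582.2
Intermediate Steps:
z = -5/21 (z = 1/(-⅕ - 4) = 1/(-21/5) = -5/21 ≈ -0.23810)
(74 + (-1*3)*z)² = (74 - 1*3*(-5/21))² = (74 - 3*(-5/21))² = (74 + 5/7)² = (523/7)² = 273529/49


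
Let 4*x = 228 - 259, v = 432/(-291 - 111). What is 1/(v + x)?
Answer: -268/2365 ≈ -0.11332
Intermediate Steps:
v = -72/67 (v = 432/(-402) = 432*(-1/402) = -72/67 ≈ -1.0746)
x = -31/4 (x = (228 - 259)/4 = (¼)*(-31) = -31/4 ≈ -7.7500)
1/(v + x) = 1/(-72/67 - 31/4) = 1/(-2365/268) = -268/2365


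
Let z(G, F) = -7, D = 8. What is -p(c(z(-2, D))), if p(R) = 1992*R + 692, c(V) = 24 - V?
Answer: -62444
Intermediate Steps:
p(R) = 692 + 1992*R
-p(c(z(-2, D))) = -(692 + 1992*(24 - 1*(-7))) = -(692 + 1992*(24 + 7)) = -(692 + 1992*31) = -(692 + 61752) = -1*62444 = -62444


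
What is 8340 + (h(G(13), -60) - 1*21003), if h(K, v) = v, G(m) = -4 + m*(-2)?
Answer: -12723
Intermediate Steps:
G(m) = -4 - 2*m
8340 + (h(G(13), -60) - 1*21003) = 8340 + (-60 - 1*21003) = 8340 + (-60 - 21003) = 8340 - 21063 = -12723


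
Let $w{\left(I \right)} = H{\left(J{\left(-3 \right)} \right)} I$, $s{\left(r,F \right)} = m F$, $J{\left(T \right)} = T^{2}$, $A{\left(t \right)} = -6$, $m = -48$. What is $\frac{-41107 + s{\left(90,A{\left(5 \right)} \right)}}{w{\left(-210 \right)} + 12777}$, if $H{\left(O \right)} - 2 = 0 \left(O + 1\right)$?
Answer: $- \frac{40819}{12357} \approx -3.3033$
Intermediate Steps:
$H{\left(O \right)} = 2$ ($H{\left(O \right)} = 2 + 0 \left(O + 1\right) = 2 + 0 \left(1 + O\right) = 2 + 0 = 2$)
$s{\left(r,F \right)} = - 48 F$
$w{\left(I \right)} = 2 I$
$\frac{-41107 + s{\left(90,A{\left(5 \right)} \right)}}{w{\left(-210 \right)} + 12777} = \frac{-41107 - -288}{2 \left(-210\right) + 12777} = \frac{-41107 + 288}{-420 + 12777} = - \frac{40819}{12357}$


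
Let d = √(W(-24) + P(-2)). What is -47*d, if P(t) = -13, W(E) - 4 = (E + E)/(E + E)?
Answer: -94*I*√2 ≈ -132.94*I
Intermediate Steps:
W(E) = 5 (W(E) = 4 + (E + E)/(E + E) = 4 + (2*E)/((2*E)) = 4 + (2*E)*(1/(2*E)) = 4 + 1 = 5)
d = 2*I*√2 (d = √(5 - 13) = √(-8) = 2*I*√2 ≈ 2.8284*I)
-47*d = -94*I*√2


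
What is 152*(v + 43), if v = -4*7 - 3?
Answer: 1824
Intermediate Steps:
v = -31 (v = -28 - 3 = -31)
152*(v + 43) = 152*(-31 + 43) = 152*12 = 1824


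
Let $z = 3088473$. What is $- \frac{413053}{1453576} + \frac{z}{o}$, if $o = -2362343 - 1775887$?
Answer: $- \frac{1033106424273}{1002538635080} \approx -1.0305$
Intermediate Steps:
$o = -4138230$ ($o = -2362343 - 1775887 = -4138230$)
$- \frac{413053}{1453576} + \frac{z}{o} = - \frac{413053}{1453576} + \frac{3088473}{-4138230} = \left(-413053\right) \frac{1}{1453576} + 3088473 \left(- \frac{1}{4138230}\right) = - \frac{413053}{1453576} - \frac{1029491}{1379410} = - \frac{1033106424273}{1002538635080}$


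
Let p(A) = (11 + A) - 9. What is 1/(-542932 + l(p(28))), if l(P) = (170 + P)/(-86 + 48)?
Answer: -19/10315808 ≈ -1.8418e-6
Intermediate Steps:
p(A) = 2 + A
l(P) = -85/19 - P/38 (l(P) = (170 + P)/(-38) = (170 + P)*(-1/38) = -85/19 - P/38)
1/(-542932 + l(p(28))) = 1/(-542932 + (-85/19 - (2 + 28)/38)) = 1/(-542932 + (-85/19 - 1/38*30)) = 1/(-542932 + (-85/19 - 15/19)) = 1/(-542932 - 100/19) = 1/(-10315808/19) = -19/10315808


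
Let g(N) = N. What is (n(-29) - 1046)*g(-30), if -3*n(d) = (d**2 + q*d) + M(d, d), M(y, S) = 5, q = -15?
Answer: 44190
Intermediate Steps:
n(d) = -5/3 + 5*d - d**2/3 (n(d) = -((d**2 - 15*d) + 5)/3 = -(5 + d**2 - 15*d)/3 = -5/3 + 5*d - d**2/3)
(n(-29) - 1046)*g(-30) = ((-5/3 + 5*(-29) - 1/3*(-29)**2) - 1046)*(-30) = ((-5/3 - 145 - 1/3*841) - 1046)*(-30) = ((-5/3 - 145 - 841/3) - 1046)*(-30) = (-427 - 1046)*(-30) = -1473*(-30) = 44190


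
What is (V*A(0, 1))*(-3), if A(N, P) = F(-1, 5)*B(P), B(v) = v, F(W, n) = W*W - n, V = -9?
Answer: -108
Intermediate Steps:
F(W, n) = W² - n
A(N, P) = -4*P (A(N, P) = ((-1)² - 1*5)*P = (1 - 5)*P = -4*P)
(V*A(0, 1))*(-3) = -(-36)*(-3) = -9*(-4)*(-3) = 36*(-3) = -108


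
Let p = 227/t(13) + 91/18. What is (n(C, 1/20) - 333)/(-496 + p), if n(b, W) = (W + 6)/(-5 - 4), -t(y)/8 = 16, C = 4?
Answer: 1921952/2838055 ≈ 0.67721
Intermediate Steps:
t(y) = -128 (t(y) = -8*16 = -128)
n(b, W) = -2/3 - W/9 (n(b, W) = (6 + W)/(-9) = (6 + W)*(-1/9) = -2/3 - W/9)
p = 3781/1152 (p = 227/(-128) + 91/18 = 227*(-1/128) + 91*(1/18) = -227/128 + 91/18 = 3781/1152 ≈ 3.2821)
(n(C, 1/20) - 333)/(-496 + p) = ((-2/3 - 1/9/20) - 333)/(-496 + 3781/1152) = ((-2/3 - 1/9*1/20) - 333)/(-567611/1152) = ((-2/3 - 1/180) - 333)*(-1152/567611) = (-121/180 - 333)*(-1152/567611) = -60061/180*(-1152/567611) = 1921952/2838055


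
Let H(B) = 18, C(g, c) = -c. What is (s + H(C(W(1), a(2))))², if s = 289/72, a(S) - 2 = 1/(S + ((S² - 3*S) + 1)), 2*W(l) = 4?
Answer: 2512225/5184 ≈ 484.61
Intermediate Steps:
W(l) = 2 (W(l) = (½)*4 = 2)
a(S) = 2 + 1/(1 + S² - 2*S) (a(S) = 2 + 1/(S + ((S² - 3*S) + 1)) = 2 + 1/(S + (1 + S² - 3*S)) = 2 + 1/(1 + S² - 2*S))
s = 289/72 (s = 289*(1/72) = 289/72 ≈ 4.0139)
(s + H(C(W(1), a(2))))² = (289/72 + 18)² = (1585/72)² = 2512225/5184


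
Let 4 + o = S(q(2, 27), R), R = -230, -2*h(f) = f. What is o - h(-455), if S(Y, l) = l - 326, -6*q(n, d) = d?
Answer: -1575/2 ≈ -787.50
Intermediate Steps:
h(f) = -f/2
q(n, d) = -d/6
S(Y, l) = -326 + l
o = -560 (o = -4 + (-326 - 230) = -4 - 556 = -560)
o - h(-455) = -560 - (-1)*(-455)/2 = -560 - 1*455/2 = -560 - 455/2 = -1575/2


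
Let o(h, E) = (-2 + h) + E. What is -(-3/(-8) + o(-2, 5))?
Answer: -11/8 ≈ -1.3750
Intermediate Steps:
o(h, E) = -2 + E + h
-(-3/(-8) + o(-2, 5)) = -(-3/(-8) + (-2 + 5 - 2)) = -(-3*(-⅛) + 1) = -(3/8 + 1) = -1*11/8 = -11/8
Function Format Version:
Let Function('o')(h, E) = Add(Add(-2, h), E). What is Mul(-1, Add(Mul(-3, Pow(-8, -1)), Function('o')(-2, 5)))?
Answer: Rational(-11, 8) ≈ -1.3750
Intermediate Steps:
Function('o')(h, E) = Add(-2, E, h)
Mul(-1, Add(Mul(-3, Pow(-8, -1)), Function('o')(-2, 5))) = Mul(-1, Add(Mul(-3, Pow(-8, -1)), Add(-2, 5, -2))) = Mul(-1, Add(Mul(-3, Rational(-1, 8)), 1)) = Mul(-1, Add(Rational(3, 8), 1)) = Mul(-1, Rational(11, 8)) = Rational(-11, 8)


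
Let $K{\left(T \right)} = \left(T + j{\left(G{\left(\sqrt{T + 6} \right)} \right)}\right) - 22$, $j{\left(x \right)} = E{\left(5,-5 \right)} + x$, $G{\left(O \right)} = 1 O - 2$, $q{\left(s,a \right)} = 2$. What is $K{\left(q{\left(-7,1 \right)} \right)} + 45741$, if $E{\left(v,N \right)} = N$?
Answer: $45714 + 2 \sqrt{2} \approx 45717.0$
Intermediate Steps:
$G{\left(O \right)} = -2 + O$ ($G{\left(O \right)} = O - 2 = -2 + O$)
$j{\left(x \right)} = -5 + x$
$K{\left(T \right)} = -29 + T + \sqrt{6 + T}$ ($K{\left(T \right)} = \left(T + \left(-5 + \left(-2 + \sqrt{T + 6}\right)\right)\right) - 22 = \left(T + \left(-5 + \left(-2 + \sqrt{6 + T}\right)\right)\right) - 22 = \left(T + \left(-7 + \sqrt{6 + T}\right)\right) - 22 = \left(-7 + T + \sqrt{6 + T}\right) - 22 = -29 + T + \sqrt{6 + T}$)
$K{\left(q{\left(-7,1 \right)} \right)} + 45741 = \left(-29 + 2 + \sqrt{6 + 2}\right) + 45741 = \left(-29 + 2 + \sqrt{8}\right) + 45741 = \left(-29 + 2 + 2 \sqrt{2}\right) + 45741 = \left(-27 + 2 \sqrt{2}\right) + 45741 = 45714 + 2 \sqrt{2}$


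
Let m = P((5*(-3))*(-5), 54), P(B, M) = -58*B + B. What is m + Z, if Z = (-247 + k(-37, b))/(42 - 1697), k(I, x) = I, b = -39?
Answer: -7074841/1655 ≈ -4274.8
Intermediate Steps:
P(B, M) = -57*B
Z = 284/1655 (Z = (-247 - 37)/(42 - 1697) = -284/(-1655) = -284*(-1/1655) = 284/1655 ≈ 0.17160)
m = -4275 (m = -57*5*(-3)*(-5) = -(-855)*(-5) = -57*75 = -4275)
m + Z = -4275 + 284/1655 = -7074841/1655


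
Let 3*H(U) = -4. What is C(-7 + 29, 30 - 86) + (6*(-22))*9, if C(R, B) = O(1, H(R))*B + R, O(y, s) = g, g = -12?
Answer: -494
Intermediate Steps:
H(U) = -4/3 (H(U) = (⅓)*(-4) = -4/3)
O(y, s) = -12
C(R, B) = R - 12*B (C(R, B) = -12*B + R = R - 12*B)
C(-7 + 29, 30 - 86) + (6*(-22))*9 = ((-7 + 29) - 12*(30 - 86)) + (6*(-22))*9 = (22 - 12*(-56)) - 132*9 = (22 + 672) - 1188 = 694 - 1188 = -494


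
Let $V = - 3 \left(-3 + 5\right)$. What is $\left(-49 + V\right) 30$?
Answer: $-1650$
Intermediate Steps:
$V = -6$ ($V = \left(-3\right) 2 = -6$)
$\left(-49 + V\right) 30 = \left(-49 - 6\right) 30 = \left(-55\right) 30 = -1650$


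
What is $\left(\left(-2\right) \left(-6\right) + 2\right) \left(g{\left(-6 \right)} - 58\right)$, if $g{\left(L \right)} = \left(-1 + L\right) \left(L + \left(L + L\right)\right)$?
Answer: $952$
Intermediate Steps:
$g{\left(L \right)} = 3 L \left(-1 + L\right)$ ($g{\left(L \right)} = \left(-1 + L\right) \left(L + 2 L\right) = \left(-1 + L\right) 3 L = 3 L \left(-1 + L\right)$)
$\left(\left(-2\right) \left(-6\right) + 2\right) \left(g{\left(-6 \right)} - 58\right) = \left(\left(-2\right) \left(-6\right) + 2\right) \left(3 \left(-6\right) \left(-1 - 6\right) - 58\right) = \left(12 + 2\right) \left(3 \left(-6\right) \left(-7\right) - 58\right) = 14 \left(126 - 58\right) = 14 \cdot 68 = 952$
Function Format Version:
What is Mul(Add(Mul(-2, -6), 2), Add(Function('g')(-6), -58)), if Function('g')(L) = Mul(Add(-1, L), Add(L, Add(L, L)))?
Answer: 952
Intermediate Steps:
Function('g')(L) = Mul(3, L, Add(-1, L)) (Function('g')(L) = Mul(Add(-1, L), Add(L, Mul(2, L))) = Mul(Add(-1, L), Mul(3, L)) = Mul(3, L, Add(-1, L)))
Mul(Add(Mul(-2, -6), 2), Add(Function('g')(-6), -58)) = Mul(Add(Mul(-2, -6), 2), Add(Mul(3, -6, Add(-1, -6)), -58)) = Mul(Add(12, 2), Add(Mul(3, -6, -7), -58)) = Mul(14, Add(126, -58)) = Mul(14, 68) = 952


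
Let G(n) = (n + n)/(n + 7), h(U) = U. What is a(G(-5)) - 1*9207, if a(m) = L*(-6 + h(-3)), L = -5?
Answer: -9162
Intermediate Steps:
G(n) = 2*n/(7 + n) (G(n) = (2*n)/(7 + n) = 2*n/(7 + n))
a(m) = 45 (a(m) = -5*(-6 - 3) = -5*(-9) = 45)
a(G(-5)) - 1*9207 = 45 - 1*9207 = 45 - 9207 = -9162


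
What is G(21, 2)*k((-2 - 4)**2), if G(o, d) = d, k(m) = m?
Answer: 72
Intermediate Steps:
G(21, 2)*k((-2 - 4)**2) = 2*(-2 - 4)**2 = 2*(-6)**2 = 2*36 = 72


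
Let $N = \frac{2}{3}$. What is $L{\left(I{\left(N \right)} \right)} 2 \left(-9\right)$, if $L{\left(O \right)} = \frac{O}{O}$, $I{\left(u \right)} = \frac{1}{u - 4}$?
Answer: $-18$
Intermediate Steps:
$N = \frac{2}{3}$ ($N = 2 \cdot \frac{1}{3} = \frac{2}{3} \approx 0.66667$)
$I{\left(u \right)} = \frac{1}{-4 + u}$
$L{\left(O \right)} = 1$
$L{\left(I{\left(N \right)} \right)} 2 \left(-9\right) = 1 \cdot 2 \left(-9\right) = 2 \left(-9\right) = -18$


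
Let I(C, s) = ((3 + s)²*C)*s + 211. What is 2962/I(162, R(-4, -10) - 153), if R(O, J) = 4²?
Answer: -2962/398515253 ≈ -7.4326e-6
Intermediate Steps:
R(O, J) = 16
I(C, s) = 211 + C*s*(3 + s)² (I(C, s) = (C*(3 + s)²)*s + 211 = C*s*(3 + s)² + 211 = 211 + C*s*(3 + s)²)
2962/I(162, R(-4, -10) - 153) = 2962/(211 + 162*(16 - 153)*(3 + (16 - 153))²) = 2962/(211 + 162*(-137)*(3 - 137)²) = 2962/(211 + 162*(-137)*(-134)²) = 2962/(211 + 162*(-137)*17956) = 2962/(211 - 398515464) = 2962/(-398515253) = 2962*(-1/398515253) = -2962/398515253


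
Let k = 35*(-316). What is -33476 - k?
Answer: -22416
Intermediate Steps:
k = -11060
-33476 - k = -33476 - 1*(-11060) = -33476 + 11060 = -22416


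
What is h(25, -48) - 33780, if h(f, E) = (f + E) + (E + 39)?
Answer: -33812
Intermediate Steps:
h(f, E) = 39 + f + 2*E (h(f, E) = (E + f) + (39 + E) = 39 + f + 2*E)
h(25, -48) - 33780 = (39 + 25 + 2*(-48)) - 33780 = (39 + 25 - 96) - 33780 = -32 - 33780 = -33812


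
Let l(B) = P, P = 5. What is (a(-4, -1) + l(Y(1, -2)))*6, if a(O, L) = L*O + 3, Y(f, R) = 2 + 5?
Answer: 72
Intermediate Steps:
Y(f, R) = 7
l(B) = 5
a(O, L) = 3 + L*O
(a(-4, -1) + l(Y(1, -2)))*6 = ((3 - 1*(-4)) + 5)*6 = ((3 + 4) + 5)*6 = (7 + 5)*6 = 12*6 = 72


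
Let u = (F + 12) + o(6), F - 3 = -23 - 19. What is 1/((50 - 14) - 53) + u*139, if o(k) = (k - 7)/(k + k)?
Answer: -767987/204 ≈ -3764.6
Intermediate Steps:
F = -39 (F = 3 + (-23 - 19) = 3 - 42 = -39)
o(k) = (-7 + k)/(2*k) (o(k) = (-7 + k)/((2*k)) = (-7 + k)*(1/(2*k)) = (-7 + k)/(2*k))
u = -325/12 (u = (-39 + 12) + (½)*(-7 + 6)/6 = -27 + (½)*(⅙)*(-1) = -27 - 1/12 = -325/12 ≈ -27.083)
1/((50 - 14) - 53) + u*139 = 1/((50 - 14) - 53) - 325/12*139 = 1/(36 - 53) - 45175/12 = 1/(-17) - 45175/12 = -1/17 - 45175/12 = -767987/204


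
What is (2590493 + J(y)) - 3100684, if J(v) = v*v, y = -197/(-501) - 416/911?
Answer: -106278397032841310/208311000921 ≈ -5.1019e+5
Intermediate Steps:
y = -28949/456411 (y = -197*(-1/501) - 416*1/911 = 197/501 - 416/911 = -28949/456411 ≈ -0.063427)
J(v) = v²
(2590493 + J(y)) - 3100684 = (2590493 + (-28949/456411)²) - 3100684 = (2590493 + 838044601/208311000921) - 3100684 = 539628190546888654/208311000921 - 3100684 = -106278397032841310/208311000921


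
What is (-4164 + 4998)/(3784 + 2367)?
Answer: 834/6151 ≈ 0.13559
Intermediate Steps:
(-4164 + 4998)/(3784 + 2367) = 834/6151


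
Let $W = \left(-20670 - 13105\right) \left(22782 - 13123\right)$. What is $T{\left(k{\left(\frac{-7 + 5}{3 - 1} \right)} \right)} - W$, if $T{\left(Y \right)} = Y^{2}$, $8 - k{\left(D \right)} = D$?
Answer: $326232806$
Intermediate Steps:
$k{\left(D \right)} = 8 - D$
$W = -326232725$ ($W = - 33775 \left(22782 - 13123\right) = \left(-33775\right) 9659 = -326232725$)
$T{\left(k{\left(\frac{-7 + 5}{3 - 1} \right)} \right)} - W = \left(8 - \frac{-7 + 5}{3 - 1}\right)^{2} - -326232725 = \left(8 - - \frac{2}{2}\right)^{2} + 326232725 = \left(8 - \left(-2\right) \frac{1}{2}\right)^{2} + 326232725 = \left(8 - -1\right)^{2} + 326232725 = \left(8 + 1\right)^{2} + 326232725 = 9^{2} + 326232725 = 81 + 326232725 = 326232806$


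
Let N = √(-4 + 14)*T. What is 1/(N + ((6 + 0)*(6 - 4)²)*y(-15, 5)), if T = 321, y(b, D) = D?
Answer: -4/33867 + 107*√10/338670 ≈ 0.00088099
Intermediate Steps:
N = 321*√10 (N = √(-4 + 14)*321 = √10*321 = 321*√10 ≈ 1015.1)
1/(N + ((6 + 0)*(6 - 4)²)*y(-15, 5)) = 1/(321*√10 + ((6 + 0)*(6 - 4)²)*5) = 1/(321*√10 + (6*2²)*5) = 1/(321*√10 + (6*4)*5) = 1/(321*√10 + 24*5) = 1/(321*√10 + 120) = 1/(120 + 321*√10)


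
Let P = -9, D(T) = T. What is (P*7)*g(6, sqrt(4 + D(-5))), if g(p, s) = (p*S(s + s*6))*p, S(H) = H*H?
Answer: 111132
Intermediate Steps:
S(H) = H**2
g(p, s) = 49*p**2*s**2 (g(p, s) = (p*(s + s*6)**2)*p = (p*(s + 6*s)**2)*p = (p*(7*s)**2)*p = (p*(49*s**2))*p = (49*p*s**2)*p = 49*p**2*s**2)
(P*7)*g(6, sqrt(4 + D(-5))) = (-9*7)*(49*6**2*(sqrt(4 - 5))**2) = -3087*36*(sqrt(-1))**2 = -3087*36*I**2 = -3087*36*(-1) = -63*(-1764) = 111132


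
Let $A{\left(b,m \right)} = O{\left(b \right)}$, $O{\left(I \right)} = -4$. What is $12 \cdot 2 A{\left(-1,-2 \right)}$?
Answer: $-96$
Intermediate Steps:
$A{\left(b,m \right)} = -4$
$12 \cdot 2 A{\left(-1,-2 \right)} = 12 \cdot 2 \left(-4\right) = 12 \left(-8\right) = -96$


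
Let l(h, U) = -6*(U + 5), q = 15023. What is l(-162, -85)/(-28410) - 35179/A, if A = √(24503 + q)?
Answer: -16/947 - 35179*√39526/39526 ≈ -176.96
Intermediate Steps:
l(h, U) = -30 - 6*U (l(h, U) = -6*(5 + U) = -30 - 6*U)
A = √39526 (A = √(24503 + 15023) = √39526 ≈ 198.81)
l(-162, -85)/(-28410) - 35179/A = (-30 - 6*(-85))/(-28410) - 35179*√39526/39526 = (-30 + 510)*(-1/28410) - 35179*√39526/39526 = 480*(-1/28410) - 35179*√39526/39526 = -16/947 - 35179*√39526/39526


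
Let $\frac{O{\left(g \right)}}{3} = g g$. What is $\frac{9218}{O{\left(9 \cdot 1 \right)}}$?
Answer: $\frac{9218}{243} \approx 37.934$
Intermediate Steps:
$O{\left(g \right)} = 3 g^{2}$ ($O{\left(g \right)} = 3 g g = 3 g^{2}$)
$\frac{9218}{O{\left(9 \cdot 1 \right)}} = \frac{9218}{3 \left(9 \cdot 1\right)^{2}} = \frac{9218}{3 \cdot 9^{2}} = \frac{9218}{3 \cdot 81} = \frac{9218}{243}$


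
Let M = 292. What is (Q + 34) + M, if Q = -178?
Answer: 148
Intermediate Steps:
(Q + 34) + M = (-178 + 34) + 292 = -144 + 292 = 148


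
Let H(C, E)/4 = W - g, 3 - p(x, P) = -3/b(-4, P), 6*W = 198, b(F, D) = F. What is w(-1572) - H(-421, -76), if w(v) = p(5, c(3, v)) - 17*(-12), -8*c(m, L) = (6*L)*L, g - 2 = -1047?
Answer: -16423/4 ≈ -4105.8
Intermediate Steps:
W = 33 (W = (⅙)*198 = 33)
g = -1045 (g = 2 - 1047 = -1045)
c(m, L) = -3*L²/4 (c(m, L) = -6*L*L/8 = -3*L²/4)
p(x, P) = 9/4 (p(x, P) = 3 - (-3)/(-4) = 3 - (-3)*(-1)/4 = 3 - 1*¾ = 3 - ¾ = 9/4)
H(C, E) = 4312 (H(C, E) = 4*(33 - 1*(-1045)) = 4*(33 + 1045) = 4*1078 = 4312)
w(v) = 825/4 (w(v) = 9/4 - 17*(-12) = 9/4 + 204 = 825/4)
w(-1572) - H(-421, -76) = 825/4 - 1*4312 = 825/4 - 4312 = -16423/4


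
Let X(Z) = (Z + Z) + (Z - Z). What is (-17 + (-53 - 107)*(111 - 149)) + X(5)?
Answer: 6073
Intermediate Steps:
X(Z) = 2*Z (X(Z) = 2*Z + 0 = 2*Z)
(-17 + (-53 - 107)*(111 - 149)) + X(5) = (-17 + (-53 - 107)*(111 - 149)) + 2*5 = (-17 - 160*(-38)) + 10 = (-17 + 6080) + 10 = 6063 + 10 = 6073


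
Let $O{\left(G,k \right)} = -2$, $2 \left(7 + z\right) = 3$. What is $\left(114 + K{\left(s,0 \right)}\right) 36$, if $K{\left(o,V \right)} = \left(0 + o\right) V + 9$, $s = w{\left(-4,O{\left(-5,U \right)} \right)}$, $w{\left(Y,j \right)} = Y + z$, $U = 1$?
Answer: $4428$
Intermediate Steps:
$z = - \frac{11}{2}$ ($z = -7 + \frac{1}{2} \cdot 3 = -7 + \frac{3}{2} = - \frac{11}{2} \approx -5.5$)
$w{\left(Y,j \right)} = - \frac{11}{2} + Y$ ($w{\left(Y,j \right)} = Y - \frac{11}{2} = - \frac{11}{2} + Y$)
$s = - \frac{19}{2}$ ($s = - \frac{11}{2} - 4 = - \frac{19}{2} \approx -9.5$)
$K{\left(o,V \right)} = 9 + V o$ ($K{\left(o,V \right)} = o V + 9 = V o + 9 = 9 + V o$)
$\left(114 + K{\left(s,0 \right)}\right) 36 = \left(114 + \left(9 + 0 \left(- \frac{19}{2}\right)\right)\right) 36 = \left(114 + \left(9 + 0\right)\right) 36 = \left(114 + 9\right) 36 = 123 \cdot 36 = 4428$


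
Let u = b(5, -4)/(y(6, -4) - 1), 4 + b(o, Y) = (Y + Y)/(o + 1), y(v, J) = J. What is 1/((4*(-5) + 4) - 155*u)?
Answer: -3/544 ≈ -0.0055147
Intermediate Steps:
b(o, Y) = -4 + 2*Y/(1 + o) (b(o, Y) = -4 + (Y + Y)/(o + 1) = -4 + (2*Y)/(1 + o) = -4 + 2*Y/(1 + o))
u = 16/15 (u = (2*(-2 - 4 - 2*5)/(1 + 5))/(-4 - 1) = (2*(-2 - 4 - 10)/6)/(-5) = (2*(⅙)*(-16))*(-⅕) = -16/3*(-⅕) = 16/15 ≈ 1.0667)
1/((4*(-5) + 4) - 155*u) = 1/((4*(-5) + 4) - 155*16/15) = 1/((-20 + 4) - 496/3) = 1/(-16 - 496/3) = 1/(-544/3) = -3/544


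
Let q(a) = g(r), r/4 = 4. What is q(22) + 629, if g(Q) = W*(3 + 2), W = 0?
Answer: 629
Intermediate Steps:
r = 16 (r = 4*4 = 16)
g(Q) = 0 (g(Q) = 0*(3 + 2) = 0*5 = 0)
q(a) = 0
q(22) + 629 = 0 + 629 = 629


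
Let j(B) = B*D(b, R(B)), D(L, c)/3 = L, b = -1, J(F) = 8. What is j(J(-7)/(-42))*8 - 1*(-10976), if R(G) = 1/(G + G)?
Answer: 76864/7 ≈ 10981.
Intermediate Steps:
R(G) = 1/(2*G)
D(L, c) = 3*L
j(B) = -3*B (j(B) = B*(3*(-1)) = B*(-3) = -3*B)
j(J(-7)/(-42))*8 - 1*(-10976) = -24/(-42)*8 - 1*(-10976) = -24*(-1)/42*8 + 10976 = -3*(-4/21)*8 + 10976 = (4/7)*8 + 10976 = 32/7 + 10976 = 76864/7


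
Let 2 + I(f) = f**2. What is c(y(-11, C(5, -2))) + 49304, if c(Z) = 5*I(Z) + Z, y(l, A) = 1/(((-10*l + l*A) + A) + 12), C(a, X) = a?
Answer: 255540173/5184 ≈ 49294.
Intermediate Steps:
I(f) = -2 + f**2
y(l, A) = 1/(12 + A - 10*l + A*l) (y(l, A) = 1/(((-10*l + A*l) + A) + 12) = 1/((A - 10*l + A*l) + 12) = 1/(12 + A - 10*l + A*l))
c(Z) = -10 + Z + 5*Z**2 (c(Z) = 5*(-2 + Z**2) + Z = (-10 + 5*Z**2) + Z = -10 + Z + 5*Z**2)
c(y(-11, C(5, -2))) + 49304 = (-10 + 1/(12 + 5 - 10*(-11) + 5*(-11)) + 5*(1/(12 + 5 - 10*(-11) + 5*(-11)))**2) + 49304 = (-10 + 1/(12 + 5 + 110 - 55) + 5*(1/(12 + 5 + 110 - 55))**2) + 49304 = (-10 + 1/72 + 5*(1/72)**2) + 49304 = (-10 + 1/72 + 5*(1/5184)) + 49304 = (-10 + 1/72 + 5/5184) + 49304 = -51763/5184 + 49304 = 255540173/5184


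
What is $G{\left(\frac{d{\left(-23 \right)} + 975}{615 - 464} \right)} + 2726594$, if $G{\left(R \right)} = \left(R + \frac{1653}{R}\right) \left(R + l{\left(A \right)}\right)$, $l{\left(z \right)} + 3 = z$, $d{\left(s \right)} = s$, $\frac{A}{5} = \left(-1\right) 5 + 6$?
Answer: $\frac{29616677137783}{10853276} \approx 2.7288 \cdot 10^{6}$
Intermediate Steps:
$A = 5$ ($A = 5 \left(\left(-1\right) 5 + 6\right) = 5 \left(-5 + 6\right) = 5 \cdot 1 = 5$)
$l{\left(z \right)} = -3 + z$
$G{\left(R \right)} = \left(2 + R\right) \left(R + \frac{1653}{R}\right)$ ($G{\left(R \right)} = \left(R + \frac{1653}{R}\right) \left(R + \left(-3 + 5\right)\right) = \left(R + \frac{1653}{R}\right) \left(R + 2\right) = \left(R + \frac{1653}{R}\right) \left(2 + R\right) = \left(2 + R\right) \left(R + \frac{1653}{R}\right)$)
$G{\left(\frac{d{\left(-23 \right)} + 975}{615 - 464} \right)} + 2726594 = \left(1653 + \left(\frac{-23 + 975}{615 - 464}\right)^{2} + 2 \frac{-23 + 975}{615 - 464} + \frac{3306}{\left(-23 + 975\right) \frac{1}{615 - 464}}\right) + 2726594 = \left(1653 + \left(\frac{952}{151}\right)^{2} + 2 \cdot \frac{952}{151} + \frac{3306}{952 \cdot \frac{1}{151}}\right) + 2726594 = \left(1653 + \left(952 \cdot \frac{1}{151}\right)^{2} + 2 \cdot 952 \cdot \frac{1}{151} + \frac{3306}{952 \cdot \frac{1}{151}}\right) + 2726594 = \left(1653 + \left(\frac{952}{151}\right)^{2} + 2 \cdot \frac{952}{151} + \frac{3306}{\frac{952}{151}}\right) + 2726594 = \left(1653 + \frac{906304}{22801} + \frac{1904}{151} + 3306 \cdot \frac{151}{952}\right) + 2726594 = \left(1653 + \frac{906304}{22801} + \frac{1904}{151} + \frac{249603}{476}\right) + 2726594 = \frac{24199915839}{10853276} + 2726594 = \frac{29616677137783}{10853276}$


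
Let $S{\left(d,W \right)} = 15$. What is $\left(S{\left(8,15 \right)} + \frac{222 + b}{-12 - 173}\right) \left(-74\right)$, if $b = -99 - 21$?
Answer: $- \frac{5346}{5} \approx -1069.2$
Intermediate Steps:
$b = -120$ ($b = -99 - 21 = -120$)
$\left(S{\left(8,15 \right)} + \frac{222 + b}{-12 - 173}\right) \left(-74\right) = \left(15 + \frac{222 - 120}{-12 - 173}\right) \left(-74\right) = \left(15 + \frac{102}{-185}\right) \left(-74\right) = \left(15 + 102 \left(- \frac{1}{185}\right)\right) \left(-74\right) = \left(15 - \frac{102}{185}\right) \left(-74\right) = \frac{2673}{185} \left(-74\right) = - \frac{5346}{5}$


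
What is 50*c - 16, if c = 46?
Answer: 2284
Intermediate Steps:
50*c - 16 = 50*46 - 16 = 2300 - 16 = 2284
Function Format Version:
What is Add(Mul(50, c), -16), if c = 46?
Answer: 2284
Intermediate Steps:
Add(Mul(50, c), -16) = Add(Mul(50, 46), -16) = Add(2300, -16) = 2284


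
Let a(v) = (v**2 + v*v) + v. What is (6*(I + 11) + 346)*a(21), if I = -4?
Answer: 350364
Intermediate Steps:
a(v) = v + 2*v**2 (a(v) = (v**2 + v**2) + v = 2*v**2 + v = v + 2*v**2)
(6*(I + 11) + 346)*a(21) = (6*(-4 + 11) + 346)*(21*(1 + 2*21)) = (6*7 + 346)*(21*(1 + 42)) = (42 + 346)*(21*43) = 388*903 = 350364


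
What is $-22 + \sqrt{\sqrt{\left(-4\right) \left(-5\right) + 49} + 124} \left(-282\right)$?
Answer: $-22 - 282 \sqrt{124 + \sqrt{69}} \approx -3265.7$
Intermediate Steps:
$-22 + \sqrt{\sqrt{\left(-4\right) \left(-5\right) + 49} + 124} \left(-282\right) = -22 + \sqrt{\sqrt{20 + 49} + 124} \left(-282\right) = -22 + \sqrt{\sqrt{69} + 124} \left(-282\right) = -22 + \sqrt{124 + \sqrt{69}} \left(-282\right) = -22 - 282 \sqrt{124 + \sqrt{69}}$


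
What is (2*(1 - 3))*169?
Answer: -676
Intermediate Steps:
(2*(1 - 3))*169 = (2*(-2))*169 = -4*169 = -676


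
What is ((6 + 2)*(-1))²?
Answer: 64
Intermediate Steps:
((6 + 2)*(-1))² = (8*(-1))² = (-8)² = 64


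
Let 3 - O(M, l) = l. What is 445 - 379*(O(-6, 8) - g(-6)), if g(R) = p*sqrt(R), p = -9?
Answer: 2340 - 3411*I*sqrt(6) ≈ 2340.0 - 8355.2*I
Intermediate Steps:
O(M, l) = 3 - l
g(R) = -9*sqrt(R)
445 - 379*(O(-6, 8) - g(-6)) = 445 - 379*((3 - 1*8) - (-9)*sqrt(-6)) = 445 - 379*((3 - 8) - (-9)*I*sqrt(6)) = 445 - 379*(-5 - (-9)*I*sqrt(6)) = 445 - 379*(-5 + 9*I*sqrt(6)) = 445 + (1895 - 3411*I*sqrt(6)) = 2340 - 3411*I*sqrt(6)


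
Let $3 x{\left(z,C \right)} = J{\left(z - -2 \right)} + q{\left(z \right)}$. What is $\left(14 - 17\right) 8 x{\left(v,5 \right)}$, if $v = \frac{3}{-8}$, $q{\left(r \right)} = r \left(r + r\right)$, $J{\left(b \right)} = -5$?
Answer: $\frac{151}{4} \approx 37.75$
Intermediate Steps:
$q{\left(r \right)} = 2 r^{2}$ ($q{\left(r \right)} = r 2 r = 2 r^{2}$)
$v = - \frac{3}{8}$ ($v = 3 \left(- \frac{1}{8}\right) = - \frac{3}{8} \approx -0.375$)
$x{\left(z,C \right)} = - \frac{5}{3} + \frac{2 z^{2}}{3}$ ($x{\left(z,C \right)} = \frac{-5 + 2 z^{2}}{3} = - \frac{5}{3} + \frac{2 z^{2}}{3}$)
$\left(14 - 17\right) 8 x{\left(v,5 \right)} = \left(14 - 17\right) 8 \left(- \frac{5}{3} + \frac{2 \left(- \frac{3}{8}\right)^{2}}{3}\right) = \left(-3\right) 8 \left(- \frac{5}{3} + \frac{2}{3} \cdot \frac{9}{64}\right) = - 24 \left(- \frac{5}{3} + \frac{3}{32}\right) = \left(-24\right) \left(- \frac{151}{96}\right) = \frac{151}{4}$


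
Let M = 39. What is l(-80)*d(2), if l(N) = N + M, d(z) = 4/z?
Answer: -82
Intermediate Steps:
l(N) = 39 + N (l(N) = N + 39 = 39 + N)
l(-80)*d(2) = (39 - 80)*(4/2) = -164/2 = -41*2 = -82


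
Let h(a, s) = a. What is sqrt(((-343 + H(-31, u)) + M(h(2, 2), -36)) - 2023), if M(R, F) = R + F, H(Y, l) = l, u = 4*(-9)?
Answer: 2*I*sqrt(609) ≈ 49.356*I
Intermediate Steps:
u = -36
M(R, F) = F + R
sqrt(((-343 + H(-31, u)) + M(h(2, 2), -36)) - 2023) = sqrt(((-343 - 36) + (-36 + 2)) - 2023) = sqrt((-379 - 34) - 2023) = sqrt(-413 - 2023) = sqrt(-2436) = 2*I*sqrt(609)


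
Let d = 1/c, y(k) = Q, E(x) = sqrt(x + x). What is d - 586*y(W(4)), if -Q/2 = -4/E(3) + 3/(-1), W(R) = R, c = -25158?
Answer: -88455529/25158 - 2344*sqrt(6)/3 ≈ -5429.9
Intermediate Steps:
E(x) = sqrt(2)*sqrt(x) (E(x) = sqrt(2*x) = sqrt(2)*sqrt(x))
Q = 6 + 4*sqrt(6)/3 (Q = -2*(-4*sqrt(6)/6 + 3/(-1)) = -2*(-4*sqrt(6)/6 + 3*(-1)) = -2*(-2*sqrt(6)/3 - 3) = -2*(-3 - 2*sqrt(6)/3) = 6 + 4*sqrt(6)/3 ≈ 9.2660)
y(k) = 6 + 4*sqrt(6)/3
d = -1/25158 (d = 1/(-25158) = -1/25158 ≈ -3.9749e-5)
d - 586*y(W(4)) = -1/25158 - 586*(6 + 4*sqrt(6)/3) = -1/25158 - (3516 + 2344*sqrt(6)/3) = -1/25158 + (-3516 - 2344*sqrt(6)/3) = -88455529/25158 - 2344*sqrt(6)/3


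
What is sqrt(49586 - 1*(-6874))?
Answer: 2*sqrt(14115) ≈ 237.61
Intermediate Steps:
sqrt(49586 - 1*(-6874)) = sqrt(49586 + 6874) = sqrt(56460) = 2*sqrt(14115)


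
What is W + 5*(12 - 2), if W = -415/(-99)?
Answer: 5365/99 ≈ 54.192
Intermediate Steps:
W = 415/99 (W = -415*(-1)/99 = -1*(-415/99) = 415/99 ≈ 4.1919)
W + 5*(12 - 2) = 415/99 + 5*(12 - 2) = 415/99 + 5*10 = 415/99 + 50 = 5365/99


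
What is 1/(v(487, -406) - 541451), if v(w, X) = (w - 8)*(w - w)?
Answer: -1/541451 ≈ -1.8469e-6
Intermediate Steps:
v(w, X) = 0 (v(w, X) = (-8 + w)*0 = 0)
1/(v(487, -406) - 541451) = 1/(0 - 541451) = 1/(-541451) = -1/541451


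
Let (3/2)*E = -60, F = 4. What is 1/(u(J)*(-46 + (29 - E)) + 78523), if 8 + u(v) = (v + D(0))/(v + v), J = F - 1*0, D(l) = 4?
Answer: 1/78362 ≈ 1.2761e-5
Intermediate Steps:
E = -40 (E = (⅔)*(-60) = -40)
J = 4 (J = 4 - 1*0 = 4 + 0 = 4)
u(v) = -8 + (4 + v)/(2*v) (u(v) = -8 + (v + 4)/(v + v) = -8 + (4 + v)/((2*v)) = -8 + (4 + v)*(1/(2*v)) = -8 + (4 + v)/(2*v))
1/(u(J)*(-46 + (29 - E)) + 78523) = 1/((-15/2 + 2/4)*(-46 + (29 - 1*(-40))) + 78523) = 1/((-15/2 + 2*(¼))*(-46 + (29 + 40)) + 78523) = 1/((-15/2 + ½)*(-46 + 69) + 78523) = 1/(-7*23 + 78523) = 1/(-161 + 78523) = 1/78362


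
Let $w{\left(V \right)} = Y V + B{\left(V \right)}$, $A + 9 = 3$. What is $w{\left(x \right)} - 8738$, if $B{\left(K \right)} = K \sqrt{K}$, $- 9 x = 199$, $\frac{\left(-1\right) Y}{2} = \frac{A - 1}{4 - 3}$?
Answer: $- \frac{81428}{9} - \frac{199 i \sqrt{199}}{27} \approx -9047.6 - 103.97 i$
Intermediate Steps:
$A = -6$ ($A = -9 + 3 = -6$)
$Y = 14$ ($Y = - 2 \frac{-6 - 1}{4 - 3} = - 2 \left(- \frac{7}{1}\right) = - 2 \left(\left(-7\right) 1\right) = \left(-2\right) \left(-7\right) = 14$)
$x = - \frac{199}{9}$ ($x = \left(- \frac{1}{9}\right) 199 = - \frac{199}{9} \approx -22.111$)
$B{\left(K \right)} = K^{\frac{3}{2}}$
$w{\left(V \right)} = V^{\frac{3}{2}} + 14 V$ ($w{\left(V \right)} = 14 V + V^{\frac{3}{2}} = V^{\frac{3}{2}} + 14 V$)
$w{\left(x \right)} - 8738 = \left(\left(- \frac{199}{9}\right)^{\frac{3}{2}} + 14 \left(- \frac{199}{9}\right)\right) - 8738 = \left(- \frac{199 i \sqrt{199}}{27} - \frac{2786}{9}\right) - 8738 = \left(- \frac{2786}{9} - \frac{199 i \sqrt{199}}{27}\right) - 8738 = - \frac{81428}{9} - \frac{199 i \sqrt{199}}{27}$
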